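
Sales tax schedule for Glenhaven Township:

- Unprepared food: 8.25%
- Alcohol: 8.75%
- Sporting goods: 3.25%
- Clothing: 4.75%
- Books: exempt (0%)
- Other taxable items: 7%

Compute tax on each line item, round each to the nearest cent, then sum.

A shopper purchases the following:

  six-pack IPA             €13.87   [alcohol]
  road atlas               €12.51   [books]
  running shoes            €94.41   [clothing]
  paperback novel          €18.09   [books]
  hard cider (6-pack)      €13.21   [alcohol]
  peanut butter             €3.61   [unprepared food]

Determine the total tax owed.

€7.15

Six-pack IPA €13.87: alcohol → 8.75% → €1.21
Road atlas €12.51: books → 0% → €0.00
Running shoes €94.41: clothing → 4.75% → €4.48
Paperback novel €18.09: books → 0% → €0.00
Hard cider (6-pack) €13.21: alcohol → 8.75% → €1.16
Peanut butter €3.61: unprepared food → 8.25% → €0.30
Total tax = €1.21 + €4.48 + €1.16 + €0.30 = €7.15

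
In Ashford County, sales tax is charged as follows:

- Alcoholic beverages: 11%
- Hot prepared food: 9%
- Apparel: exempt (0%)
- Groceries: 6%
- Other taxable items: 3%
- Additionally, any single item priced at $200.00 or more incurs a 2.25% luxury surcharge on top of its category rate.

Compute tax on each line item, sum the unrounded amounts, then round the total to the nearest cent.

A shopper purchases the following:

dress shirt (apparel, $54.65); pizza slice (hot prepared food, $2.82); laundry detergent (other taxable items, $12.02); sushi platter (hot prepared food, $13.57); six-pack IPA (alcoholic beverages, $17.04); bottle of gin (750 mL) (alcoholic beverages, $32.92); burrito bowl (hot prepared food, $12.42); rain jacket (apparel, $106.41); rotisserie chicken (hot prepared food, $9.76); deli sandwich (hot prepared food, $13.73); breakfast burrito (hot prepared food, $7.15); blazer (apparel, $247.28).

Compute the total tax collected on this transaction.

$16.77

Dress shirt $54.65: apparel → 0% → $0.00
Pizza slice $2.82: hot prepared food → 9% → $0.2538
Laundry detergent $12.02: other taxable items → 3% → $0.3606
Sushi platter $13.57: hot prepared food → 9% → $1.2213
Six-pack IPA $17.04: alcoholic beverages → 11% → $1.8744
Bottle of gin (750 mL) $32.92: alcoholic beverages → 11% → $3.6212
Burrito bowl $12.42: hot prepared food → 9% → $1.1178
Rain jacket $106.41: apparel → 0% → $0.00
Rotisserie chicken $9.76: hot prepared food → 9% → $0.8784
Deli sandwich $13.73: hot prepared food → 9% → $1.2357
Breakfast burrito $7.15: hot prepared food → 9% → $0.6435
Blazer $247.28: apparel → 0% + 2.25% surcharge = 2.25% → $5.5638
Unrounded tax sum = $16.7705 → $16.77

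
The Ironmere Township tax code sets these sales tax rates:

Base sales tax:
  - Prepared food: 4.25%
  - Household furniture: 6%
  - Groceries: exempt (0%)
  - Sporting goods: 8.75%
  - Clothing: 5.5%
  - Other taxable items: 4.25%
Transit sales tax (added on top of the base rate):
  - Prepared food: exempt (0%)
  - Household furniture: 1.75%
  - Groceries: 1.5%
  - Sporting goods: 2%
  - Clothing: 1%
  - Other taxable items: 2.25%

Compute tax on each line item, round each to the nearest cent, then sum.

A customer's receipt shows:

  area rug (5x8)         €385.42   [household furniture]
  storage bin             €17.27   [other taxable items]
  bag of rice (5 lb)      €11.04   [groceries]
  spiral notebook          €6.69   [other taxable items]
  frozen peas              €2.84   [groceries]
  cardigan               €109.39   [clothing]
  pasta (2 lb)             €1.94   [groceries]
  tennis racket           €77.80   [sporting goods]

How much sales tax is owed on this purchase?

€47.13

Area rug (5x8) €385.42: household furniture → 6% + 1.75% transit = 7.75% → €29.87
Storage bin €17.27: other taxable items → 4.25% + 2.25% transit = 6.5% → €1.12
Bag of rice (5 lb) €11.04: groceries → 0% + 1.5% transit = 1.5% → €0.17
Spiral notebook €6.69: other taxable items → 4.25% + 2.25% transit = 6.5% → €0.43
Frozen peas €2.84: groceries → 0% + 1.5% transit = 1.5% → €0.04
Cardigan €109.39: clothing → 5.5% + 1% transit = 6.5% → €7.11
Pasta (2 lb) €1.94: groceries → 0% + 1.5% transit = 1.5% → €0.03
Tennis racket €77.80: sporting goods → 8.75% + 2% transit = 10.75% → €8.36
Total tax = €29.87 + €1.12 + €0.17 + €0.43 + €0.04 + €7.11 + €0.03 + €8.36 = €47.13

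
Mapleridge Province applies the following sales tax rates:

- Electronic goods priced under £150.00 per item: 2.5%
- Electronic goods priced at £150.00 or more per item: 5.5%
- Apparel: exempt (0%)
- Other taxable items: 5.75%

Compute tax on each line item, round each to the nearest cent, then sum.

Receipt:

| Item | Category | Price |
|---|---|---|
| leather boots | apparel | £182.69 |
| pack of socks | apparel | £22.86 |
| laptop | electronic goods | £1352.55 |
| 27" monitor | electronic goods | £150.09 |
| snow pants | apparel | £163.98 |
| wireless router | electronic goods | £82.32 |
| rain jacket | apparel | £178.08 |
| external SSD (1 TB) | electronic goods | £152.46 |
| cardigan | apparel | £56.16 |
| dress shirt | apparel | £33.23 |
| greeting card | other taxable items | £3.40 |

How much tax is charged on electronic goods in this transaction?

£93.09

Laptop £1352.55: electronic goods, £150.00 or more → 5.5% → £74.39
27" monitor £150.09: electronic goods, £150.00 or more → 5.5% → £8.25
Wireless router £82.32: electronic goods, under £150.00 → 2.5% → £2.06
External SSD (1 TB) £152.46: electronic goods, £150.00 or more → 5.5% → £8.39
Tax on electronic goods = £74.39 + £8.25 + £2.06 + £8.39 = £93.09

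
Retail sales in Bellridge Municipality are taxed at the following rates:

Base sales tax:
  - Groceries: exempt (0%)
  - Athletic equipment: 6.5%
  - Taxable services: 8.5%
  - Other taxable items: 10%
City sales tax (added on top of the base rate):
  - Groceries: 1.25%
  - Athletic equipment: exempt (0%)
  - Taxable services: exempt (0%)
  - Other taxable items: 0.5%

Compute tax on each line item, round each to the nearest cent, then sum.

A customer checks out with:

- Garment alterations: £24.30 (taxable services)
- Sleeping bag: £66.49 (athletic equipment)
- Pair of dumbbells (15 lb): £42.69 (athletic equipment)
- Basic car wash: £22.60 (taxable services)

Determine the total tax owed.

Garment alterations £24.30: taxable services → 8.5% + 0% city = 8.5% → £2.07
Sleeping bag £66.49: athletic equipment → 6.5% + 0% city = 6.5% → £4.32
Pair of dumbbells (15 lb) £42.69: athletic equipment → 6.5% + 0% city = 6.5% → £2.77
Basic car wash £22.60: taxable services → 8.5% + 0% city = 8.5% → £1.92
Total tax = £2.07 + £4.32 + £2.77 + £1.92 = £11.08

£11.08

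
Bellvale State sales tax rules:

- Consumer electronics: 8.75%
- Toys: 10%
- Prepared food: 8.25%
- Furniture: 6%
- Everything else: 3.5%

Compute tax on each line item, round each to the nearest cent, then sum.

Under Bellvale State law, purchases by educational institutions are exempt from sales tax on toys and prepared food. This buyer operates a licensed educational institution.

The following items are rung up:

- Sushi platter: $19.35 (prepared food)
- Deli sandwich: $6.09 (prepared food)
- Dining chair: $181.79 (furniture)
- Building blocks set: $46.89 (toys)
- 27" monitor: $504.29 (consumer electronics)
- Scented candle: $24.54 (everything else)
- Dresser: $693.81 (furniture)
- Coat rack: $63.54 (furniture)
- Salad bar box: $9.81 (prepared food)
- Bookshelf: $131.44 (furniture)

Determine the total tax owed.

Sushi platter $19.35: prepared food, buyer-exempt → 0% → $0.00
Deli sandwich $6.09: prepared food, buyer-exempt → 0% → $0.00
Dining chair $181.79: furniture → 6% → $10.91
Building blocks set $46.89: toys, buyer-exempt → 0% → $0.00
27" monitor $504.29: consumer electronics → 8.75% → $44.13
Scented candle $24.54: everything else → 3.5% → $0.86
Dresser $693.81: furniture → 6% → $41.63
Coat rack $63.54: furniture → 6% → $3.81
Salad bar box $9.81: prepared food, buyer-exempt → 0% → $0.00
Bookshelf $131.44: furniture → 6% → $7.89
Total tax = $10.91 + $44.13 + $0.86 + $41.63 + $3.81 + $7.89 = $109.23

$109.23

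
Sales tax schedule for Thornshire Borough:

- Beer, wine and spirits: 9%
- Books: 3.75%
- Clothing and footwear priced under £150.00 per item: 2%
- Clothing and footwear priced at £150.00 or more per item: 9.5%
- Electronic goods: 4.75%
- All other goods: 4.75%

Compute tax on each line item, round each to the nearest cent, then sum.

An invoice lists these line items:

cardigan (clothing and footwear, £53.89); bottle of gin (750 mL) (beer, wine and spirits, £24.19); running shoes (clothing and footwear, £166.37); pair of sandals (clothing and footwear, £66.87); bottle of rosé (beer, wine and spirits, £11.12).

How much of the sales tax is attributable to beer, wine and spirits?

Bottle of gin (750 mL) £24.19: beer, wine and spirits → 9% → £2.18
Bottle of rosé £11.12: beer, wine and spirits → 9% → £1.00
Tax on beer, wine and spirits = £2.18 + £1.00 = £3.18

£3.18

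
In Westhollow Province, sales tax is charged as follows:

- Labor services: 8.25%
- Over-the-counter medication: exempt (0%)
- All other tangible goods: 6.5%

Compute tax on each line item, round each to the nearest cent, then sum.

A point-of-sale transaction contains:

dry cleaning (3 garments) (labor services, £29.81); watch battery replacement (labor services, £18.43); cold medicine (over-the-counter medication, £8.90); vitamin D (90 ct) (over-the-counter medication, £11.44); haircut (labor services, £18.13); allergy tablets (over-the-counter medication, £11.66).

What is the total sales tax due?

Dry cleaning (3 garments) £29.81: labor services → 8.25% → £2.46
Watch battery replacement £18.43: labor services → 8.25% → £1.52
Cold medicine £8.90: over-the-counter medication → 0% → £0.00
Vitamin D (90 ct) £11.44: over-the-counter medication → 0% → £0.00
Haircut £18.13: labor services → 8.25% → £1.50
Allergy tablets £11.66: over-the-counter medication → 0% → £0.00
Total tax = £2.46 + £1.52 + £1.50 = £5.48

£5.48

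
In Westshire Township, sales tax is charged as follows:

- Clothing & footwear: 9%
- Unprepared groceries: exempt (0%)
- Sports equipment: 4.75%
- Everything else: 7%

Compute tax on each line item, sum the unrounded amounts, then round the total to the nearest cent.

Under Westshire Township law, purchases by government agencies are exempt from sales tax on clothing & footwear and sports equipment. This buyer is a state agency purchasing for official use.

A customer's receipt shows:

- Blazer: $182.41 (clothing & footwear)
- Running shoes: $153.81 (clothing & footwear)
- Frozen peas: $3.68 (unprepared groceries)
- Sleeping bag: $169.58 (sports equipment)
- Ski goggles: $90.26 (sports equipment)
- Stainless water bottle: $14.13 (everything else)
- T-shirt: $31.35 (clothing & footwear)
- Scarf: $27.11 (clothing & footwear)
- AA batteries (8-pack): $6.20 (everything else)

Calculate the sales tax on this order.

$1.42

Blazer $182.41: clothing & footwear, buyer-exempt → 0% → $0.00
Running shoes $153.81: clothing & footwear, buyer-exempt → 0% → $0.00
Frozen peas $3.68: unprepared groceries → 0% → $0.00
Sleeping bag $169.58: sports equipment, buyer-exempt → 0% → $0.00
Ski goggles $90.26: sports equipment, buyer-exempt → 0% → $0.00
Stainless water bottle $14.13: everything else → 7% → $0.9891
T-shirt $31.35: clothing & footwear, buyer-exempt → 0% → $0.00
Scarf $27.11: clothing & footwear, buyer-exempt → 0% → $0.00
AA batteries (8-pack) $6.20: everything else → 7% → $0.434
Unrounded tax sum = $1.4231 → $1.42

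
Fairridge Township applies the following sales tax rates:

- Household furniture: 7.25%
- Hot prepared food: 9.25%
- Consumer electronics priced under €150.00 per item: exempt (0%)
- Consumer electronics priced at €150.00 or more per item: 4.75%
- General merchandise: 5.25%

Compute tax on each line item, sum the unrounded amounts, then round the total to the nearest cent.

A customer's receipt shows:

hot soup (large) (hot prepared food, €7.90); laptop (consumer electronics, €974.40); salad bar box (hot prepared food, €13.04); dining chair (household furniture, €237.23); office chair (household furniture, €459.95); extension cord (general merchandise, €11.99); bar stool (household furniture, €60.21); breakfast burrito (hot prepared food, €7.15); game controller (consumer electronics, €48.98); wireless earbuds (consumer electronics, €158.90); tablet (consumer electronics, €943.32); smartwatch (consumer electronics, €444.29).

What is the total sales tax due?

Hot soup (large) €7.90: hot prepared food → 9.25% → €0.73075
Laptop €974.40: consumer electronics, €150.00 or more → 4.75% → €46.284
Salad bar box €13.04: hot prepared food → 9.25% → €1.2062
Dining chair €237.23: household furniture → 7.25% → €17.199175
Office chair €459.95: household furniture → 7.25% → €33.346375
Extension cord €11.99: general merchandise → 5.25% → €0.629475
Bar stool €60.21: household furniture → 7.25% → €4.365225
Breakfast burrito €7.15: hot prepared food → 9.25% → €0.661375
Game controller €48.98: consumer electronics, under €150.00 → 0% → €0.00
Wireless earbuds €158.90: consumer electronics, €150.00 or more → 4.75% → €7.54775
Tablet €943.32: consumer electronics, €150.00 or more → 4.75% → €44.8077
Smartwatch €444.29: consumer electronics, €150.00 or more → 4.75% → €21.103775
Unrounded tax sum = €177.8818 → €177.88

€177.88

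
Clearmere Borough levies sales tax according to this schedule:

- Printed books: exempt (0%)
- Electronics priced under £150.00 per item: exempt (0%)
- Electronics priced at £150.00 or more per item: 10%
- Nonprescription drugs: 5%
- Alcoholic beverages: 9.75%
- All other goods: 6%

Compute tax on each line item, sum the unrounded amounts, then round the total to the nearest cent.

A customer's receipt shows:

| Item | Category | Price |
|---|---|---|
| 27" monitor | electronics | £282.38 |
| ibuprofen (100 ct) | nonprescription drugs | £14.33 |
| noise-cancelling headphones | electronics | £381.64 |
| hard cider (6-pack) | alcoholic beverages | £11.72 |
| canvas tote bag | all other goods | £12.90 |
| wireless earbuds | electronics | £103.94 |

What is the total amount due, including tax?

27" monitor £282.38: electronics, £150.00 or more → 10% → £28.238
Ibuprofen (100 ct) £14.33: nonprescription drugs → 5% → £0.7165
Noise-cancelling headphones £381.64: electronics, £150.00 or more → 10% → £38.164
Hard cider (6-pack) £11.72: alcoholic beverages → 9.75% → £1.1427
Canvas tote bag £12.90: all other goods → 6% → £0.774
Wireless earbuds £103.94: electronics, under £150.00 → 0% → £0.00
Subtotal = £806.91; unrounded tax = £69.0352 → £69.04; total due = £875.95

£875.95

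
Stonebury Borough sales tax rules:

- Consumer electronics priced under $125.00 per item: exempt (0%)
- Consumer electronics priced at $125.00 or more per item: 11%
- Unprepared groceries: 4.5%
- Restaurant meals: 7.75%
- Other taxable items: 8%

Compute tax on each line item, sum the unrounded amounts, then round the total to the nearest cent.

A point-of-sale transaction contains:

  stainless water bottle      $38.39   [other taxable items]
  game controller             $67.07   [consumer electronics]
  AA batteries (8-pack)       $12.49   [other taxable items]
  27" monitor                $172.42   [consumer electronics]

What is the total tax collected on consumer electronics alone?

Game controller $67.07: consumer electronics, under $125.00 → 0% → $0.00
27" monitor $172.42: consumer electronics, $125.00 or more → 11% → $18.9662
Tax on consumer electronics: unrounded sum = $18.9662 → $18.97

$18.97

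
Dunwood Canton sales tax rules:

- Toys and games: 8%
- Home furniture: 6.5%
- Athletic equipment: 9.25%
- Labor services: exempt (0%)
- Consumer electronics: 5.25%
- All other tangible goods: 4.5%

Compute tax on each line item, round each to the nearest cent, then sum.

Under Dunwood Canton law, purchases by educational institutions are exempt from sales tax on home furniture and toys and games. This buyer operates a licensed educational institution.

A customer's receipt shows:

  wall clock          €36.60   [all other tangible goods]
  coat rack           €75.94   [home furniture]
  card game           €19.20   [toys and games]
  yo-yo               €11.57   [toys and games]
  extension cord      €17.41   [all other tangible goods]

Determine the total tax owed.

€2.43

Wall clock €36.60: all other tangible goods → 4.5% → €1.65
Coat rack €75.94: home furniture, buyer-exempt → 0% → €0.00
Card game €19.20: toys and games, buyer-exempt → 0% → €0.00
Yo-yo €11.57: toys and games, buyer-exempt → 0% → €0.00
Extension cord €17.41: all other tangible goods → 4.5% → €0.78
Total tax = €1.65 + €0.78 = €2.43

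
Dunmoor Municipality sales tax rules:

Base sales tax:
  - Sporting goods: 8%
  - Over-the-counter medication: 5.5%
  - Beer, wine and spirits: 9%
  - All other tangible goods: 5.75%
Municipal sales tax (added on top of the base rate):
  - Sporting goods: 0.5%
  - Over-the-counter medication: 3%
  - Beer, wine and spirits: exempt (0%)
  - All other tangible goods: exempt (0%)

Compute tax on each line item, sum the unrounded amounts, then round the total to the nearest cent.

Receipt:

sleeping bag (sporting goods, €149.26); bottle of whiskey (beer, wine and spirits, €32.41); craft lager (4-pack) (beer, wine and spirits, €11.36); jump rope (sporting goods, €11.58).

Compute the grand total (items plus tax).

Sleeping bag €149.26: sporting goods → 8% + 0.5% municipal = 8.5% → €12.6871
Bottle of whiskey €32.41: beer, wine and spirits → 9% + 0% municipal = 9% → €2.9169
Craft lager (4-pack) €11.36: beer, wine and spirits → 9% + 0% municipal = 9% → €1.0224
Jump rope €11.58: sporting goods → 8% + 0.5% municipal = 8.5% → €0.9843
Subtotal = €204.61; unrounded tax = €17.6107 → €17.61; total due = €222.22

€222.22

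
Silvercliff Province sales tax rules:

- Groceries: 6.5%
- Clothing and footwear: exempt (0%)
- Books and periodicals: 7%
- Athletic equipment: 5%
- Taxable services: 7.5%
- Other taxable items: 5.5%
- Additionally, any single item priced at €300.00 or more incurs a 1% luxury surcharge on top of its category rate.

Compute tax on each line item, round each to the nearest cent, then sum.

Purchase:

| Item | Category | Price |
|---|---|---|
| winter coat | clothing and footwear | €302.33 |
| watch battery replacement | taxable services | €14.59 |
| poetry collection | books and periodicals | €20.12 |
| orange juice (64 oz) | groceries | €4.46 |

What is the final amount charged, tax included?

Winter coat €302.33: clothing and footwear → 0% + 1% surcharge = 1% → €3.02
Watch battery replacement €14.59: taxable services → 7.5% → €1.09
Poetry collection €20.12: books and periodicals → 7% → €1.41
Orange juice (64 oz) €4.46: groceries → 6.5% → €0.29
Subtotal = €341.50; tax = €5.81; total due = €347.31

€347.31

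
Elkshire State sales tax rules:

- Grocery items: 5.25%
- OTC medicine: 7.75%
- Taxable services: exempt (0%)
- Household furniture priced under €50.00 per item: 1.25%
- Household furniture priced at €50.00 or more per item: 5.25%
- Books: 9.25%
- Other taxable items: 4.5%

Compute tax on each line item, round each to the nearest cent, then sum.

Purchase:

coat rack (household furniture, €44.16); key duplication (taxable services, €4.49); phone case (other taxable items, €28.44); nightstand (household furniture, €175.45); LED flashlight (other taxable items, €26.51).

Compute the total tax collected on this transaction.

€12.23

Coat rack €44.16: household furniture, under €50.00 → 1.25% → €0.55
Key duplication €4.49: taxable services → 0% → €0.00
Phone case €28.44: other taxable items → 4.5% → €1.28
Nightstand €175.45: household furniture, €50.00 or more → 5.25% → €9.21
LED flashlight €26.51: other taxable items → 4.5% → €1.19
Total tax = €0.55 + €1.28 + €9.21 + €1.19 = €12.23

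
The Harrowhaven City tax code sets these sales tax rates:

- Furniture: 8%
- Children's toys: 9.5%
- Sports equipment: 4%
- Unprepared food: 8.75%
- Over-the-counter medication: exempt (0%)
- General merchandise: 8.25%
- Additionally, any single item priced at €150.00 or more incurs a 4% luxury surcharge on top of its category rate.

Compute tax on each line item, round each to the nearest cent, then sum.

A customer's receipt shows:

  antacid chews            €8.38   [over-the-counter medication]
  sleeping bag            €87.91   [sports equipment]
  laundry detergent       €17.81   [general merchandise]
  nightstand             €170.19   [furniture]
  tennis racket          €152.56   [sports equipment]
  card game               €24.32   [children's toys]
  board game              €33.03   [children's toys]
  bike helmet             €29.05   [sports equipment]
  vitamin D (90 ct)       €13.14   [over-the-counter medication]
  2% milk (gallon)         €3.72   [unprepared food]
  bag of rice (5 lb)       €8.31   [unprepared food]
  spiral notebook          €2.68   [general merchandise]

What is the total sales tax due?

Antacid chews €8.38: over-the-counter medication → 0% → €0.00
Sleeping bag €87.91: sports equipment → 4% → €3.52
Laundry detergent €17.81: general merchandise → 8.25% → €1.47
Nightstand €170.19: furniture → 8% + 4% surcharge = 12% → €20.42
Tennis racket €152.56: sports equipment → 4% + 4% surcharge = 8% → €12.20
Card game €24.32: children's toys → 9.5% → €2.31
Board game €33.03: children's toys → 9.5% → €3.14
Bike helmet €29.05: sports equipment → 4% → €1.16
Vitamin D (90 ct) €13.14: over-the-counter medication → 0% → €0.00
2% milk (gallon) €3.72: unprepared food → 8.75% → €0.33
Bag of rice (5 lb) €8.31: unprepared food → 8.75% → €0.73
Spiral notebook €2.68: general merchandise → 8.25% → €0.22
Total tax = €3.52 + €1.47 + €20.42 + €12.20 + €2.31 + €3.14 + €1.16 + €0.33 + €0.73 + €0.22 = €45.50

€45.50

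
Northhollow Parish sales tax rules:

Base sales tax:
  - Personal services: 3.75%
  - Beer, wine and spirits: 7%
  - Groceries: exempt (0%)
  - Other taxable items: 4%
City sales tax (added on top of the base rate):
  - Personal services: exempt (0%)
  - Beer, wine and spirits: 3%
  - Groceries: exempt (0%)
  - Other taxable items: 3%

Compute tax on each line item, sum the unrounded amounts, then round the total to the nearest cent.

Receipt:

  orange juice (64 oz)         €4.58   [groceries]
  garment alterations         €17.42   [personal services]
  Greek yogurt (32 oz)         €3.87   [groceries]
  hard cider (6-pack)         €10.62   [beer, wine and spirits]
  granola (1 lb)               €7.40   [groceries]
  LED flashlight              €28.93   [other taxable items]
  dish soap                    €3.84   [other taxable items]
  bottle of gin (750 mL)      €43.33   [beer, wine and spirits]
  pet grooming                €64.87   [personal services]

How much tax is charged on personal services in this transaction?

Garment alterations €17.42: personal services → 3.75% + 0% city = 3.75% → €0.65325
Pet grooming €64.87: personal services → 3.75% + 0% city = 3.75% → €2.432625
Tax on personal services: unrounded sum = €3.085875 → €3.09

€3.09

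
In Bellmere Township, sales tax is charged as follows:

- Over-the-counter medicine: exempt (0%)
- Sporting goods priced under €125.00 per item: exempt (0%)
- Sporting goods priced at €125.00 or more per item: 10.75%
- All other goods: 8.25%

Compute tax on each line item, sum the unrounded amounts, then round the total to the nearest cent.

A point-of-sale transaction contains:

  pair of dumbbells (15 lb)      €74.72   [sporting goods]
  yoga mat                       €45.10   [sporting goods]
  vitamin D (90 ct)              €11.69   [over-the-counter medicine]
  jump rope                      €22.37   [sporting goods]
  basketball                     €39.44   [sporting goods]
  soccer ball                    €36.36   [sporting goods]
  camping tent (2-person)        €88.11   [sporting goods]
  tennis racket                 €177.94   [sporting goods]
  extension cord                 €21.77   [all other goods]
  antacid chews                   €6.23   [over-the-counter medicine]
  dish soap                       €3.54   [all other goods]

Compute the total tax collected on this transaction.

€21.22

Pair of dumbbells (15 lb) €74.72: sporting goods, under €125.00 → 0% → €0.00
Yoga mat €45.10: sporting goods, under €125.00 → 0% → €0.00
Vitamin D (90 ct) €11.69: over-the-counter medicine → 0% → €0.00
Jump rope €22.37: sporting goods, under €125.00 → 0% → €0.00
Basketball €39.44: sporting goods, under €125.00 → 0% → €0.00
Soccer ball €36.36: sporting goods, under €125.00 → 0% → €0.00
Camping tent (2-person) €88.11: sporting goods, under €125.00 → 0% → €0.00
Tennis racket €177.94: sporting goods, €125.00 or more → 10.75% → €19.12855
Extension cord €21.77: all other goods → 8.25% → €1.796025
Antacid chews €6.23: over-the-counter medicine → 0% → €0.00
Dish soap €3.54: all other goods → 8.25% → €0.29205
Unrounded tax sum = €21.216625 → €21.22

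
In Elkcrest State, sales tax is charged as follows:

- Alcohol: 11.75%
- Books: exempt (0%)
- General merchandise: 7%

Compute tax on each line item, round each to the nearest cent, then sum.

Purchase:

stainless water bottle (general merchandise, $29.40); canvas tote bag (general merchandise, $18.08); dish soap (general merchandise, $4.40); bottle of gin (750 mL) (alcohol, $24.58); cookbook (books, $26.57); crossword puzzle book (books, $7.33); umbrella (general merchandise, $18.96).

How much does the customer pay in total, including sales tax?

Stainless water bottle $29.40: general merchandise → 7% → $2.06
Canvas tote bag $18.08: general merchandise → 7% → $1.27
Dish soap $4.40: general merchandise → 7% → $0.31
Bottle of gin (750 mL) $24.58: alcohol → 11.75% → $2.89
Cookbook $26.57: books → 0% → $0.00
Crossword puzzle book $7.33: books → 0% → $0.00
Umbrella $18.96: general merchandise → 7% → $1.33
Subtotal = $129.32; tax = $7.86; total due = $137.18

$137.18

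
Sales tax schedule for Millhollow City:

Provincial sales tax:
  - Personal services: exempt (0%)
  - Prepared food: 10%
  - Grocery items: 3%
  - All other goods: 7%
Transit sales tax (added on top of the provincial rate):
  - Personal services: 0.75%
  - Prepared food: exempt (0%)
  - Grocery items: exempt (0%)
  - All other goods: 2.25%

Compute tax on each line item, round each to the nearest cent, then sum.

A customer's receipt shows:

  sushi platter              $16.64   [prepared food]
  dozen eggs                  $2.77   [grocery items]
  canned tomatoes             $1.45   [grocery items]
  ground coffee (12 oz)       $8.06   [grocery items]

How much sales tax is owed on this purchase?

Sushi platter $16.64: prepared food → 10% + 0% transit = 10% → $1.66
Dozen eggs $2.77: grocery items → 3% + 0% transit = 3% → $0.08
Canned tomatoes $1.45: grocery items → 3% + 0% transit = 3% → $0.04
Ground coffee (12 oz) $8.06: grocery items → 3% + 0% transit = 3% → $0.24
Total tax = $1.66 + $0.08 + $0.04 + $0.24 = $2.02

$2.02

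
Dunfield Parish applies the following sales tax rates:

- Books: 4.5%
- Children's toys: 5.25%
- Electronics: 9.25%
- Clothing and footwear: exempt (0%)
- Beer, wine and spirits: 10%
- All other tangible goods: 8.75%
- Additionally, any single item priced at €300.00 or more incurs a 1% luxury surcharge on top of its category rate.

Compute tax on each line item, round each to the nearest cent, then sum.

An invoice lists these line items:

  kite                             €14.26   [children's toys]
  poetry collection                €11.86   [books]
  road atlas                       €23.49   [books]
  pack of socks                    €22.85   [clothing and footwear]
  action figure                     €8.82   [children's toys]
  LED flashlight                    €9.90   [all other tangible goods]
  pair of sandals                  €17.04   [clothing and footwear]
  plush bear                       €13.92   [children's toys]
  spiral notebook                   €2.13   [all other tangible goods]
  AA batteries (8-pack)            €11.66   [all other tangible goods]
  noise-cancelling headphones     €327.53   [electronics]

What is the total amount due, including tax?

€502.64

Kite €14.26: children's toys → 5.25% → €0.75
Poetry collection €11.86: books → 4.5% → €0.53
Road atlas €23.49: books → 4.5% → €1.06
Pack of socks €22.85: clothing and footwear → 0% → €0.00
Action figure €8.82: children's toys → 5.25% → €0.46
LED flashlight €9.90: all other tangible goods → 8.75% → €0.87
Pair of sandals €17.04: clothing and footwear → 0% → €0.00
Plush bear €13.92: children's toys → 5.25% → €0.73
Spiral notebook €2.13: all other tangible goods → 8.75% → €0.19
AA batteries (8-pack) €11.66: all other tangible goods → 8.75% → €1.02
Noise-cancelling headphones €327.53: electronics → 9.25% + 1% surcharge = 10.25% → €33.57
Subtotal = €463.46; tax = €39.18; total due = €502.64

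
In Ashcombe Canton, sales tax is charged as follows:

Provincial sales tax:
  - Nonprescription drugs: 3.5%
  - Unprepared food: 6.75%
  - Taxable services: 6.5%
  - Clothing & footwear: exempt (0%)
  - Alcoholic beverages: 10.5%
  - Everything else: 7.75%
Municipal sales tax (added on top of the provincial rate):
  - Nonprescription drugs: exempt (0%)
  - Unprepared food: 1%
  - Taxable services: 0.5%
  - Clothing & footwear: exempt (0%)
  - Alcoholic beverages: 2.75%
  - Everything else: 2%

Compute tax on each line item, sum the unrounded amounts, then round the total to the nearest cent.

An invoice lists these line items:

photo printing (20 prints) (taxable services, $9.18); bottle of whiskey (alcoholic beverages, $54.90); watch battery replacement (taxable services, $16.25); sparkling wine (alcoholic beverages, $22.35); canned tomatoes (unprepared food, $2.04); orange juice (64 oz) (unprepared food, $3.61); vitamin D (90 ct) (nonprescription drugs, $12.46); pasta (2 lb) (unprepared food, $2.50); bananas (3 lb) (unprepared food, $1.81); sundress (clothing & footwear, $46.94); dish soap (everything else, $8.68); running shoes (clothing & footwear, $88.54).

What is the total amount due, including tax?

$283.33

Photo printing (20 prints) $9.18: taxable services → 6.5% + 0.5% municipal = 7% → $0.6426
Bottle of whiskey $54.90: alcoholic beverages → 10.5% + 2.75% municipal = 13.25% → $7.27425
Watch battery replacement $16.25: taxable services → 6.5% + 0.5% municipal = 7% → $1.1375
Sparkling wine $22.35: alcoholic beverages → 10.5% + 2.75% municipal = 13.25% → $2.961375
Canned tomatoes $2.04: unprepared food → 6.75% + 1% municipal = 7.75% → $0.1581
Orange juice (64 oz) $3.61: unprepared food → 6.75% + 1% municipal = 7.75% → $0.279775
Vitamin D (90 ct) $12.46: nonprescription drugs → 3.5% + 0% municipal = 3.5% → $0.4361
Pasta (2 lb) $2.50: unprepared food → 6.75% + 1% municipal = 7.75% → $0.19375
Bananas (3 lb) $1.81: unprepared food → 6.75% + 1% municipal = 7.75% → $0.140275
Sundress $46.94: clothing & footwear → 0% + 0% municipal = 0% → $0.00
Dish soap $8.68: everything else → 7.75% + 2% municipal = 9.75% → $0.8463
Running shoes $88.54: clothing & footwear → 0% + 0% municipal = 0% → $0.00
Subtotal = $269.26; unrounded tax = $14.070025 → $14.07; total due = $283.33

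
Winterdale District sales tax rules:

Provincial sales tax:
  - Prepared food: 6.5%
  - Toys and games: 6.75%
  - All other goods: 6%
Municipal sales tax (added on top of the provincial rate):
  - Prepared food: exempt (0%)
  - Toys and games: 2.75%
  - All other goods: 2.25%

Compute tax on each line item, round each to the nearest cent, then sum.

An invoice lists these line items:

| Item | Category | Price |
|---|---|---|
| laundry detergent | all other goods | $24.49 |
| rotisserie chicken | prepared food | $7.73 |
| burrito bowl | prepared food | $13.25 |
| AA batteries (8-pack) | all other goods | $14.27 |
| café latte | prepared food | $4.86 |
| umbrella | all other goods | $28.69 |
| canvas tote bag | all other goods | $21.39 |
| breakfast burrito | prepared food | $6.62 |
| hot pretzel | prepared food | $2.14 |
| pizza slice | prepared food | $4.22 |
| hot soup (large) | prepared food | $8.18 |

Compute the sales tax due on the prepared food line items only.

$3.05

Rotisserie chicken $7.73: prepared food → 6.5% + 0% municipal = 6.5% → $0.50
Burrito bowl $13.25: prepared food → 6.5% + 0% municipal = 6.5% → $0.86
Café latte $4.86: prepared food → 6.5% + 0% municipal = 6.5% → $0.32
Breakfast burrito $6.62: prepared food → 6.5% + 0% municipal = 6.5% → $0.43
Hot pretzel $2.14: prepared food → 6.5% + 0% municipal = 6.5% → $0.14
Pizza slice $4.22: prepared food → 6.5% + 0% municipal = 6.5% → $0.27
Hot soup (large) $8.18: prepared food → 6.5% + 0% municipal = 6.5% → $0.53
Tax on prepared food = $0.50 + $0.86 + $0.32 + $0.43 + $0.14 + $0.27 + $0.53 = $3.05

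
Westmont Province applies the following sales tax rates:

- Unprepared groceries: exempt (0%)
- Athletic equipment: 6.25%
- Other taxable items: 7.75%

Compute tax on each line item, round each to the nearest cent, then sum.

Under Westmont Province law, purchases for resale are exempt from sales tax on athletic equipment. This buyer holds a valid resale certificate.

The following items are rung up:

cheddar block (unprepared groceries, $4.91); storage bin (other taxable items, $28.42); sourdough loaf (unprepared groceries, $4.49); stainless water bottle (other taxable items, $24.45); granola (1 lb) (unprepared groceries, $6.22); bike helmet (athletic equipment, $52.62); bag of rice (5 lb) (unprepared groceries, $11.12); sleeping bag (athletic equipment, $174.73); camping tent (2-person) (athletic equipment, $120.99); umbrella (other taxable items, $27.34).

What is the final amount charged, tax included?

Cheddar block $4.91: unprepared groceries → 0% → $0.00
Storage bin $28.42: other taxable items → 7.75% → $2.20
Sourdough loaf $4.49: unprepared groceries → 0% → $0.00
Stainless water bottle $24.45: other taxable items → 7.75% → $1.89
Granola (1 lb) $6.22: unprepared groceries → 0% → $0.00
Bike helmet $52.62: athletic equipment, buyer-exempt → 0% → $0.00
Bag of rice (5 lb) $11.12: unprepared groceries → 0% → $0.00
Sleeping bag $174.73: athletic equipment, buyer-exempt → 0% → $0.00
Camping tent (2-person) $120.99: athletic equipment, buyer-exempt → 0% → $0.00
Umbrella $27.34: other taxable items → 7.75% → $2.12
Subtotal = $455.29; tax = $6.21; total due = $461.50

$461.50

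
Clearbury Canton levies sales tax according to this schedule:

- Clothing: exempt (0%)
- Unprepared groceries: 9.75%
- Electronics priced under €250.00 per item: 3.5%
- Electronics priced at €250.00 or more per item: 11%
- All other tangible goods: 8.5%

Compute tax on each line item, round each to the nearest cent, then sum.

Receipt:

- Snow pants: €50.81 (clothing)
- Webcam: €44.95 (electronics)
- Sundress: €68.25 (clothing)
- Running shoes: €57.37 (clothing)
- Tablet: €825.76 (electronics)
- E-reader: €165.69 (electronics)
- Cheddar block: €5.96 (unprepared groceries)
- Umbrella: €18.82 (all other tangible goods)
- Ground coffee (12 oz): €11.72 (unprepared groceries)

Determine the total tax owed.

Snow pants €50.81: clothing → 0% → €0.00
Webcam €44.95: electronics, under €250.00 → 3.5% → €1.57
Sundress €68.25: clothing → 0% → €0.00
Running shoes €57.37: clothing → 0% → €0.00
Tablet €825.76: electronics, €250.00 or more → 11% → €90.83
E-reader €165.69: electronics, under €250.00 → 3.5% → €5.80
Cheddar block €5.96: unprepared groceries → 9.75% → €0.58
Umbrella €18.82: all other tangible goods → 8.5% → €1.60
Ground coffee (12 oz) €11.72: unprepared groceries → 9.75% → €1.14
Total tax = €1.57 + €90.83 + €5.80 + €0.58 + €1.60 + €1.14 = €101.52

€101.52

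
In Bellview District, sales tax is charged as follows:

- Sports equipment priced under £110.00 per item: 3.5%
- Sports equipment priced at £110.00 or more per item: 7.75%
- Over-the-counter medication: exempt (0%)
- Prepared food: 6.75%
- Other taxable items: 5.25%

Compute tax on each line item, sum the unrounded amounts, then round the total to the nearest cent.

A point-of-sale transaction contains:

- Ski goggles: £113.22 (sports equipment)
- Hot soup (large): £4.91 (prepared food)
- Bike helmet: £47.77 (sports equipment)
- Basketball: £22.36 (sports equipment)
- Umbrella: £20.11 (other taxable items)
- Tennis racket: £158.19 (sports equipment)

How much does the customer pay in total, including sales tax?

£391.44

Ski goggles £113.22: sports equipment, £110.00 or more → 7.75% → £8.77455
Hot soup (large) £4.91: prepared food → 6.75% → £0.331425
Bike helmet £47.77: sports equipment, under £110.00 → 3.5% → £1.67195
Basketball £22.36: sports equipment, under £110.00 → 3.5% → £0.7826
Umbrella £20.11: other taxable items → 5.25% → £1.055775
Tennis racket £158.19: sports equipment, £110.00 or more → 7.75% → £12.259725
Subtotal = £366.56; unrounded tax = £24.876025 → £24.88; total due = £391.44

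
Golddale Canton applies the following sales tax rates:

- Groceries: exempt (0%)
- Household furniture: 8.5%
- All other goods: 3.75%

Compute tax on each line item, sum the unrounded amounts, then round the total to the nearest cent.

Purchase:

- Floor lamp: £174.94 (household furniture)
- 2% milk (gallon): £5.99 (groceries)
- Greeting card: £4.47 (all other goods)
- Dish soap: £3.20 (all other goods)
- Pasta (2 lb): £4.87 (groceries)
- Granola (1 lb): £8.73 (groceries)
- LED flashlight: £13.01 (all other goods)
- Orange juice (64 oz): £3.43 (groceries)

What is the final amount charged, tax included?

£234.29

Floor lamp £174.94: household furniture → 8.5% → £14.8699
2% milk (gallon) £5.99: groceries → 0% → £0.00
Greeting card £4.47: all other goods → 3.75% → £0.167625
Dish soap £3.20: all other goods → 3.75% → £0.12
Pasta (2 lb) £4.87: groceries → 0% → £0.00
Granola (1 lb) £8.73: groceries → 0% → £0.00
LED flashlight £13.01: all other goods → 3.75% → £0.487875
Orange juice (64 oz) £3.43: groceries → 0% → £0.00
Subtotal = £218.64; unrounded tax = £15.6454 → £15.65; total due = £234.29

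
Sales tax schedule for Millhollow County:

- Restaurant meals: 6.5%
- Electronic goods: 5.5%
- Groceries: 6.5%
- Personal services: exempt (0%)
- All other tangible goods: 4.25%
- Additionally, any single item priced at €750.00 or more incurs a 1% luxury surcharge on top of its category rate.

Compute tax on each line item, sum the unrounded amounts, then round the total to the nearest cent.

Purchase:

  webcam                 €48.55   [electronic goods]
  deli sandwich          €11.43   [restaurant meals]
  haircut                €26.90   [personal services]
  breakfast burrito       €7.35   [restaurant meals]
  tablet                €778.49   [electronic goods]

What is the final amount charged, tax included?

€927.21

Webcam €48.55: electronic goods → 5.5% → €2.67025
Deli sandwich €11.43: restaurant meals → 6.5% → €0.74295
Haircut €26.90: personal services → 0% → €0.00
Breakfast burrito €7.35: restaurant meals → 6.5% → €0.47775
Tablet €778.49: electronic goods → 5.5% + 1% surcharge = 6.5% → €50.60185
Subtotal = €872.72; unrounded tax = €54.4928 → €54.49; total due = €927.21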